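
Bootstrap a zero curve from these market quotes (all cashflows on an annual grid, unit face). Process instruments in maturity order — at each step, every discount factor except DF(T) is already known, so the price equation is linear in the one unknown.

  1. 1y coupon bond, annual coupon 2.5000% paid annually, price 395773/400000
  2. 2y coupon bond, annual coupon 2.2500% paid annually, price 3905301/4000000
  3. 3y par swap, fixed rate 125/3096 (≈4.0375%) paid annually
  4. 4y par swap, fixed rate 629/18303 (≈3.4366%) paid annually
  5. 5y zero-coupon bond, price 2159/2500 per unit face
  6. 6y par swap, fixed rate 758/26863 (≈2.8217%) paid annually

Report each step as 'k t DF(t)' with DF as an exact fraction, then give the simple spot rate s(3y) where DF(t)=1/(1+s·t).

step 1 [1y] bond c/1=1/40: DF=(395773/400000 − 1/40·(0))/(1+1/40) = 9653/10000 ≈ 0.965300
step 2 [2y] bond c/1=9/400: DF=(3905301/4000000 − 9/400·(0.965300))/(1+9/400) = 1167/1250 ≈ 0.933600
step 3 [3y] swap r/1=125/3096: DF=(1 − 125/3096·(0.965300+0.933600))/(1+125/3096) = 71/80 ≈ 0.887500
step 4 [4y] swap r/1=629/18303: DF=(1 − 629/18303·(0.965300+0.933600+0.887500))/(1+629/18303) = 4371/5000 ≈ 0.874200
step 5 [5y] zero: DF = P = 2159/2500 ≈ 0.863600
step 6 [6y] swap r/1=758/26863: DF=(1 − 758/26863·(0.965300+0.933600+0.887500+0.874200+0.863600))/(1+758/26863) = 2121/2500 ≈ 0.848400

1 1 9653/10000
2 2 1167/1250
3 3 71/80
4 4 4371/5000
5 5 2159/2500
6 6 2121/2500
s(3y) = (1/(71/80) − 1)/(3) = 3/71 ≈ 4.2254%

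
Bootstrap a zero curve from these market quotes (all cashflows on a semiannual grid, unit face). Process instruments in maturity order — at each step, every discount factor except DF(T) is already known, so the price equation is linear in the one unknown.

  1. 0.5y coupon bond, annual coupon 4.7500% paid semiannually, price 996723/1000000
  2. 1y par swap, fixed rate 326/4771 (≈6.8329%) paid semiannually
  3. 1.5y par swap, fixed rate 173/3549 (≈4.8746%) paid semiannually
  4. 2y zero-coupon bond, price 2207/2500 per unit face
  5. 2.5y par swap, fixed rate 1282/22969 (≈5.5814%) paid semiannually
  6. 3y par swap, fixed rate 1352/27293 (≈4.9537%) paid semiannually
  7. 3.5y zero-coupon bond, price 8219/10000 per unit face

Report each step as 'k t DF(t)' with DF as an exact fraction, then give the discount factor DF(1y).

1 1/2 1217/1250
2 1 2337/2500
3 3/2 2327/2500
4 2 2207/2500
5 5/2 4359/5000
6 3 1081/1250
7 7/2 8219/10000
DF(1y) = 2337/2500 ≈ 0.934800

step 1 [0.5y] bond c/2=19/800: DF=(996723/1000000 − 19/800·(0))/(1+19/800) = 1217/1250 ≈ 0.973600
step 2 [1y] swap r/2=163/4771: DF=(1 − 163/4771·(0.973600))/(1+163/4771) = 2337/2500 ≈ 0.934800
step 3 [1.5y] swap r/2=173/7098: DF=(1 − 173/7098·(0.973600+0.934800))/(1+173/7098) = 2327/2500 ≈ 0.930800
step 4 [2y] zero: DF = P = 2207/2500 ≈ 0.882800
step 5 [2.5y] swap r/2=641/22969: DF=(1 − 641/22969·(0.973600+0.934800+0.930800+0.882800))/(1+641/22969) = 4359/5000 ≈ 0.871800
step 6 [3y] swap r/2=676/27293: DF=(1 − 676/27293·(0.973600+0.934800+0.930800+0.882800+0.871800))/(1+676/27293) = 1081/1250 ≈ 0.864800
step 7 [3.5y] zero: DF = P = 8219/10000 ≈ 0.821900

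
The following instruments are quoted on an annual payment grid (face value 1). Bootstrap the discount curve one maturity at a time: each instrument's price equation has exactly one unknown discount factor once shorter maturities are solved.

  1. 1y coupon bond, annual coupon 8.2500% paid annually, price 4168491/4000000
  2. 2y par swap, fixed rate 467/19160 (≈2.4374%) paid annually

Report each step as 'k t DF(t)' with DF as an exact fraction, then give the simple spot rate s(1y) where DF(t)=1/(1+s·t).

step 1 [1y] bond c/1=33/400: DF=(4168491/4000000 − 33/400·(0))/(1+33/400) = 9627/10000 ≈ 0.962700
step 2 [2y] swap r/1=467/19160: DF=(1 − 467/19160·(0.962700))/(1+467/19160) = 9533/10000 ≈ 0.953300

1 1 9627/10000
2 2 9533/10000
s(1y) = (1/(9627/10000) − 1)/(1) = 373/9627 ≈ 3.8745%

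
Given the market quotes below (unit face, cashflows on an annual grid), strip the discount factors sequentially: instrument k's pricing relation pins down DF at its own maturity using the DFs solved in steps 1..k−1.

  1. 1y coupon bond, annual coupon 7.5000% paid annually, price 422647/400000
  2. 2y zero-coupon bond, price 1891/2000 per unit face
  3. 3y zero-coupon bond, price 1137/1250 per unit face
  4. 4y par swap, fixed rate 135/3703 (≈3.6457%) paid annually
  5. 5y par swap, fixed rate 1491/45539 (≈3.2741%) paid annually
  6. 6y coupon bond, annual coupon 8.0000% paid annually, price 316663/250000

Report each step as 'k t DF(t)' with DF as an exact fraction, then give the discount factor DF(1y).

1 1 9829/10000
2 2 1891/2000
3 3 1137/1250
4 4 173/200
5 5 8509/10000
6 6 1671/2000
DF(1y) = 9829/10000 ≈ 0.982900

step 1 [1y] bond c/1=3/40: DF=(422647/400000 − 3/40·(0))/(1+3/40) = 9829/10000 ≈ 0.982900
step 2 [2y] zero: DF = P = 1891/2000 ≈ 0.945500
step 3 [3y] zero: DF = P = 1137/1250 ≈ 0.909600
step 4 [4y] swap r/1=135/3703: DF=(1 − 135/3703·(0.982900+0.945500+0.909600))/(1+135/3703) = 173/200 ≈ 0.865000
step 5 [5y] swap r/1=1491/45539: DF=(1 − 1491/45539·(0.982900+0.945500+0.909600+0.865000))/(1+1491/45539) = 8509/10000 ≈ 0.850900
step 6 [6y] bond c/1=2/25: DF=(316663/250000 − 2/25·(0.982900+0.945500+0.909600+0.865000+0.850900))/(1+2/25) = 1671/2000 ≈ 0.835500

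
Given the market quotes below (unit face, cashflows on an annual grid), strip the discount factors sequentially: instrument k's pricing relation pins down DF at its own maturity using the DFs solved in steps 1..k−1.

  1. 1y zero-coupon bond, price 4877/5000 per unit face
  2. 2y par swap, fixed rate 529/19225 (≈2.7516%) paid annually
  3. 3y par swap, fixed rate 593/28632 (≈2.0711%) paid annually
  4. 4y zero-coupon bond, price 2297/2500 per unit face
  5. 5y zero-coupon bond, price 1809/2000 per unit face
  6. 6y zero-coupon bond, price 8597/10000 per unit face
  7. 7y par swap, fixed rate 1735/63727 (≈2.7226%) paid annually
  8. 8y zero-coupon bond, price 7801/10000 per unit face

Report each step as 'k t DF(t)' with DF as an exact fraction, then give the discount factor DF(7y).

1 1 4877/5000
2 2 9471/10000
3 3 9407/10000
4 4 2297/2500
5 5 1809/2000
6 6 8597/10000
7 7 1653/2000
8 8 7801/10000
DF(7y) = 1653/2000 ≈ 0.826500

step 1 [1y] zero: DF = P = 4877/5000 ≈ 0.975400
step 2 [2y] swap r/1=529/19225: DF=(1 − 529/19225·(0.975400))/(1+529/19225) = 9471/10000 ≈ 0.947100
step 3 [3y] swap r/1=593/28632: DF=(1 − 593/28632·(0.975400+0.947100))/(1+593/28632) = 9407/10000 ≈ 0.940700
step 4 [4y] zero: DF = P = 2297/2500 ≈ 0.918800
step 5 [5y] zero: DF = P = 1809/2000 ≈ 0.904500
step 6 [6y] zero: DF = P = 8597/10000 ≈ 0.859700
step 7 [7y] swap r/1=1735/63727: DF=(1 − 1735/63727·(0.975400+0.947100+0.940700+0.918800+0.904500+0.859700))/(1+1735/63727) = 1653/2000 ≈ 0.826500
step 8 [8y] zero: DF = P = 7801/10000 ≈ 0.780100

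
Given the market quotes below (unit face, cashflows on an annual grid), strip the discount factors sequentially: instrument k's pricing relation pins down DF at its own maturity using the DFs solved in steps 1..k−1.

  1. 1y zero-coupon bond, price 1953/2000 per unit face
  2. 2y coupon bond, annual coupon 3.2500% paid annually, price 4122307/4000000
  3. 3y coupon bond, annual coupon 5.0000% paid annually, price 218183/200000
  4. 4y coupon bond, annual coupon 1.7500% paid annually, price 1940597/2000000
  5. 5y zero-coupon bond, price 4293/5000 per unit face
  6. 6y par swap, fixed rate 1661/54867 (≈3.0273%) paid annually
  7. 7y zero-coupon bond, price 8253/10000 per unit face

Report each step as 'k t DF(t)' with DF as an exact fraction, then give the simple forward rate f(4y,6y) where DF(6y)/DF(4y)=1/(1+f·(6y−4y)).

step 1 [1y] zero: DF = P = 1953/2000 ≈ 0.976500
step 2 [2y] bond c/1=13/400: DF=(4122307/4000000 − 13/400·(0.976500))/(1+13/400) = 4837/5000 ≈ 0.967400
step 3 [3y] bond c/1=1/20: DF=(218183/200000 − 1/20·(0.976500+0.967400))/(1+1/20) = 1183/1250 ≈ 0.946400
step 4 [4y] bond c/1=7/400: DF=(1940597/2000000 − 7/400·(0.976500+0.967400+0.946400))/(1+7/400) = 9039/10000 ≈ 0.903900
step 5 [5y] zero: DF = P = 4293/5000 ≈ 0.858600
step 6 [6y] swap r/1=1661/54867: DF=(1 − 1661/54867·(0.976500+0.967400+0.946400+0.903900+0.858600))/(1+1661/54867) = 8339/10000 ≈ 0.833900
step 7 [7y] zero: DF = P = 8253/10000 ≈ 0.825300

1 1 1953/2000
2 2 4837/5000
3 3 1183/1250
4 4 9039/10000
5 5 4293/5000
6 6 8339/10000
7 7 8253/10000
f(4y,6y) = ((9039/10000)/(8339/10000) − 1)/(2) = 350/8339 ≈ 4.1971%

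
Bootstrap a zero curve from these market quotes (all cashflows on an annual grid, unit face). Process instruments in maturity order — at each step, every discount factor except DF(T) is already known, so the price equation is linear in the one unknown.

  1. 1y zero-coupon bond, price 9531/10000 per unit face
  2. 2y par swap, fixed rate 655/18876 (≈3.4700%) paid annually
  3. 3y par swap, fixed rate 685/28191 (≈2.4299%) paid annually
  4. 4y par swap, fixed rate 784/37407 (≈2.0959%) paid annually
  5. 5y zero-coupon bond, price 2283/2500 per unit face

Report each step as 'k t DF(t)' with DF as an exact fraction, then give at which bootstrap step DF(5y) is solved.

step 1 [1y] zero: DF = P = 9531/10000 ≈ 0.953100
step 2 [2y] swap r/1=655/18876: DF=(1 − 655/18876·(0.953100))/(1+655/18876) = 1869/2000 ≈ 0.934500
step 3 [3y] swap r/1=685/28191: DF=(1 − 685/28191·(0.953100+0.934500))/(1+685/28191) = 1863/2000 ≈ 0.931500
step 4 [4y] swap r/1=784/37407: DF=(1 − 784/37407·(0.953100+0.934500+0.931500))/(1+784/37407) = 576/625 ≈ 0.921600
step 5 [5y] zero: DF = P = 2283/2500 ≈ 0.913200

1 1 9531/10000
2 2 1869/2000
3 3 1863/2000
4 4 576/625
5 5 2283/2500
DF(5y) is solved at step 5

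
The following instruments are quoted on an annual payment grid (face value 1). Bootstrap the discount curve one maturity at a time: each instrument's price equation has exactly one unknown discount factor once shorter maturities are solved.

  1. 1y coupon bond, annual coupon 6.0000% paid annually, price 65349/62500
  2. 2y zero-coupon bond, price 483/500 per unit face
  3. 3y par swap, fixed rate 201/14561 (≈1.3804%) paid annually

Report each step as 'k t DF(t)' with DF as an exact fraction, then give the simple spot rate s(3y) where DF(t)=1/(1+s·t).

step 1 [1y] bond c/1=3/50: DF=(65349/62500 − 3/50·(0))/(1+3/50) = 1233/1250 ≈ 0.986400
step 2 [2y] zero: DF = P = 483/500 ≈ 0.966000
step 3 [3y] swap r/1=201/14561: DF=(1 − 201/14561·(0.986400+0.966000))/(1+201/14561) = 4799/5000 ≈ 0.959800

1 1 1233/1250
2 2 483/500
3 3 4799/5000
s(3y) = (1/(4799/5000) − 1)/(3) = 67/4799 ≈ 1.3961%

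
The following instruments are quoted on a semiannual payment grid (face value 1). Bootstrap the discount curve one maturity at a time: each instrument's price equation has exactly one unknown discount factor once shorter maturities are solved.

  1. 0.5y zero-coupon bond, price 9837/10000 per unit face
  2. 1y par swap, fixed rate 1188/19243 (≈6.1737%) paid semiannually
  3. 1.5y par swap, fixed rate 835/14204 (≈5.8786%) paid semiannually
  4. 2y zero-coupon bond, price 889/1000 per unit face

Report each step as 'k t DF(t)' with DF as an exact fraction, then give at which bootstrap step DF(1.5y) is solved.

step 1 [0.5y] zero: DF = P = 9837/10000 ≈ 0.983700
step 2 [1y] swap r/2=594/19243: DF=(1 − 594/19243·(0.983700))/(1+594/19243) = 4703/5000 ≈ 0.940600
step 3 [1.5y] swap r/2=835/28408: DF=(1 − 835/28408·(0.983700+0.940600))/(1+835/28408) = 1833/2000 ≈ 0.916500
step 4 [2y] zero: DF = P = 889/1000 ≈ 0.889000

1 1/2 9837/10000
2 1 4703/5000
3 3/2 1833/2000
4 2 889/1000
DF(1.5y) is solved at step 3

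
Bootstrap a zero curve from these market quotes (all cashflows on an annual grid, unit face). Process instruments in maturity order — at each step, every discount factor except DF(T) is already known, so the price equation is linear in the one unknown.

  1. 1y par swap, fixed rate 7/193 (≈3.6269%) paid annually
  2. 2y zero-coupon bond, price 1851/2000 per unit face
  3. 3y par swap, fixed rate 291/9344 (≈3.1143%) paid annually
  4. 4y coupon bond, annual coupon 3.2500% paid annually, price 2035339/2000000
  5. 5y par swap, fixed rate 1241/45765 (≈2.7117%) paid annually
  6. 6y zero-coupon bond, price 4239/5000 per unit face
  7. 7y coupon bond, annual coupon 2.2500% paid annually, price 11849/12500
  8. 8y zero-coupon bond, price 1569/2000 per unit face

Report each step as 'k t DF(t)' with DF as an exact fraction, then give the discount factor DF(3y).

1 1 193/200
2 2 1851/2000
3 3 9127/10000
4 4 4487/5000
5 5 8759/10000
6 6 4239/5000
7 7 8077/10000
8 8 1569/2000
DF(3y) = 9127/10000 ≈ 0.912700

step 1 [1y] swap r/1=7/193: DF=(1 − 7/193·(0))/(1+7/193) = 193/200 ≈ 0.965000
step 2 [2y] zero: DF = P = 1851/2000 ≈ 0.925500
step 3 [3y] swap r/1=291/9344: DF=(1 − 291/9344·(0.965000+0.925500))/(1+291/9344) = 9127/10000 ≈ 0.912700
step 4 [4y] bond c/1=13/400: DF=(2035339/2000000 − 13/400·(0.965000+0.925500+0.912700))/(1+13/400) = 4487/5000 ≈ 0.897400
step 5 [5y] swap r/1=1241/45765: DF=(1 − 1241/45765·(0.965000+0.925500+0.912700+0.897400))/(1+1241/45765) = 8759/10000 ≈ 0.875900
step 6 [6y] zero: DF = P = 4239/5000 ≈ 0.847800
step 7 [7y] bond c/1=9/400: DF=(11849/12500 − 9/400·(0.965000+0.925500+0.912700+0.897400+0.875900+0.847800))/(1+9/400) = 8077/10000 ≈ 0.807700
step 8 [8y] zero: DF = P = 1569/2000 ≈ 0.784500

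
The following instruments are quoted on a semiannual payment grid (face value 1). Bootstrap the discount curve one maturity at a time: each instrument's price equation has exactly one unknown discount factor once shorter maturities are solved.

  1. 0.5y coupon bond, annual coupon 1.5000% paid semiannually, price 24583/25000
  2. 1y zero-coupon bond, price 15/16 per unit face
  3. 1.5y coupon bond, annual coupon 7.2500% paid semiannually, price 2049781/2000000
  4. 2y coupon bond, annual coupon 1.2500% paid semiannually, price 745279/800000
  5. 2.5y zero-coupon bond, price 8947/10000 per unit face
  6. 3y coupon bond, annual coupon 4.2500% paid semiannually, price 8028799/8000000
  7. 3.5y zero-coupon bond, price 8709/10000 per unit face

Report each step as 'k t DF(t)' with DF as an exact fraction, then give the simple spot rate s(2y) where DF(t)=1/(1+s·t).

step 1 [0.5y] bond c/2=3/400: DF=(24583/25000 − 3/400·(0))/(1+3/400) = 122/125 ≈ 0.976000
step 2 [1y] zero: DF = P = 15/16 ≈ 0.937500
step 3 [1.5y] bond c/2=29/800: DF=(2049781/2000000 − 29/800·(0.976000+0.937500))/(1+29/800) = 9221/10000 ≈ 0.922100
step 4 [2y] bond c/2=1/160: DF=(745279/800000 − 1/160·(0.976000+0.937500+0.922100))/(1+1/160) = 4541/5000 ≈ 0.908200
step 5 [2.5y] zero: DF = P = 8947/10000 ≈ 0.894700
step 6 [3y] bond c/2=17/800: DF=(8028799/8000000 − 17/800·(0.976000+0.937500+0.922100+0.908200+0.894700))/(1+17/800) = 4431/5000 ≈ 0.886200
step 7 [3.5y] zero: DF = P = 8709/10000 ≈ 0.870900

1 1/2 122/125
2 1 15/16
3 3/2 9221/10000
4 2 4541/5000
5 5/2 8947/10000
6 3 4431/5000
7 7/2 8709/10000
s(2y) = (1/(4541/5000) − 1)/(2) = 459/9082 ≈ 5.0540%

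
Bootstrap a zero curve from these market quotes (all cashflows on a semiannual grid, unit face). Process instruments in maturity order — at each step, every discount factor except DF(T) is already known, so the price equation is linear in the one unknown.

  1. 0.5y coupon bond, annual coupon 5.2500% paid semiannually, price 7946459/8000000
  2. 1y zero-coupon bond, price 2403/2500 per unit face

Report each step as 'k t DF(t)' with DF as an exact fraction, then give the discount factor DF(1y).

1 1/2 9679/10000
2 1 2403/2500
DF(1y) = 2403/2500 ≈ 0.961200

step 1 [0.5y] bond c/2=21/800: DF=(7946459/8000000 − 21/800·(0))/(1+21/800) = 9679/10000 ≈ 0.967900
step 2 [1y] zero: DF = P = 2403/2500 ≈ 0.961200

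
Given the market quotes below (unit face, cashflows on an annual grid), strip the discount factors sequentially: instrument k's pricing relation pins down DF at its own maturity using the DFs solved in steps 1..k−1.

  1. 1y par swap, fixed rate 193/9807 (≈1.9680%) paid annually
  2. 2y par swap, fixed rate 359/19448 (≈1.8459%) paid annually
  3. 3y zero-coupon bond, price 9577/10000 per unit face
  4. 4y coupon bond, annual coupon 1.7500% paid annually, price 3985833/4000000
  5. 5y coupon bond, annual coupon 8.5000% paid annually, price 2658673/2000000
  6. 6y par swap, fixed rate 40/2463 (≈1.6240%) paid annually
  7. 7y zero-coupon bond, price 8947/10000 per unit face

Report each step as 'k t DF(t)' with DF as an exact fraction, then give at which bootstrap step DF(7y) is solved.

1 1 9807/10000
2 2 9641/10000
3 3 9577/10000
4 4 4647/5000
5 5 37/40
6 6 227/250
7 7 8947/10000
DF(7y) is solved at step 7

step 1 [1y] swap r/1=193/9807: DF=(1 − 193/9807·(0))/(1+193/9807) = 9807/10000 ≈ 0.980700
step 2 [2y] swap r/1=359/19448: DF=(1 − 359/19448·(0.980700))/(1+359/19448) = 9641/10000 ≈ 0.964100
step 3 [3y] zero: DF = P = 9577/10000 ≈ 0.957700
step 4 [4y] bond c/1=7/400: DF=(3985833/4000000 − 7/400·(0.980700+0.964100+0.957700))/(1+7/400) = 4647/5000 ≈ 0.929400
step 5 [5y] bond c/1=17/200: DF=(2658673/2000000 − 17/200·(0.980700+0.964100+0.957700+0.929400))/(1+17/200) = 37/40 ≈ 0.925000
step 6 [6y] swap r/1=40/2463: DF=(1 − 40/2463·(0.980700+0.964100+0.957700+0.929400+0.925000))/(1+40/2463) = 227/250 ≈ 0.908000
step 7 [7y] zero: DF = P = 8947/10000 ≈ 0.894700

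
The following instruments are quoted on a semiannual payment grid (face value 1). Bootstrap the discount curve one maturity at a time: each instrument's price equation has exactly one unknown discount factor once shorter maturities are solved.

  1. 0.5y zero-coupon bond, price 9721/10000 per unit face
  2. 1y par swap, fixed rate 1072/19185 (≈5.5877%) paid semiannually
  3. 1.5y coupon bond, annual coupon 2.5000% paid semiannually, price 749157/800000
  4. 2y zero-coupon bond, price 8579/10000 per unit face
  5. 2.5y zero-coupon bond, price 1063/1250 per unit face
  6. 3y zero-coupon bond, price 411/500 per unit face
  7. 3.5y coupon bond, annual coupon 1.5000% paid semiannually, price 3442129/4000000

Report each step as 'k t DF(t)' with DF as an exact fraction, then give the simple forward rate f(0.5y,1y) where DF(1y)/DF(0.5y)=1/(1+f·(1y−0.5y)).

1 1/2 9721/10000
2 1 1183/1250
3 3/2 2253/2500
4 2 8579/10000
5 5/2 1063/1250
6 3 411/500
7 7/2 8143/10000
f(0.5y,1y) = ((9721/10000)/(1183/1250) − 1)/(1/2) = 257/4732 ≈ 5.4311%

step 1 [0.5y] zero: DF = P = 9721/10000 ≈ 0.972100
step 2 [1y] swap r/2=536/19185: DF=(1 − 536/19185·(0.972100))/(1+536/19185) = 1183/1250 ≈ 0.946400
step 3 [1.5y] bond c/2=1/80: DF=(749157/800000 − 1/80·(0.972100+0.946400))/(1+1/80) = 2253/2500 ≈ 0.901200
step 4 [2y] zero: DF = P = 8579/10000 ≈ 0.857900
step 5 [2.5y] zero: DF = P = 1063/1250 ≈ 0.850400
step 6 [3y] zero: DF = P = 411/500 ≈ 0.822000
step 7 [3.5y] bond c/2=3/400: DF=(3442129/4000000 − 3/400·(0.972100+0.946400+0.901200+0.857900+0.850400+0.822000))/(1+3/400) = 8143/10000 ≈ 0.814300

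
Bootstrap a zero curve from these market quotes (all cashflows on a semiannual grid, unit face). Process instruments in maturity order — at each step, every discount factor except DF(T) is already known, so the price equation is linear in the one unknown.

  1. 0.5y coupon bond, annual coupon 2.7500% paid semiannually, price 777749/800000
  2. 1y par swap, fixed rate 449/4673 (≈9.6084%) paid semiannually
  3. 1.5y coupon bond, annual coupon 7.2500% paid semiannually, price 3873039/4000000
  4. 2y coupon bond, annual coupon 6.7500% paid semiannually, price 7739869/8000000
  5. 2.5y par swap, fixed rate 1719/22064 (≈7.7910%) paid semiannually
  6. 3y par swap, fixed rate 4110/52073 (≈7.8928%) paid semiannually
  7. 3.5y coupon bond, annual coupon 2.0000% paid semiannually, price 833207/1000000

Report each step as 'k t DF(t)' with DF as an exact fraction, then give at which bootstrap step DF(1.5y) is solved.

step 1 [0.5y] bond c/2=11/800: DF=(777749/800000 − 11/800·(0))/(1+11/800) = 959/1000 ≈ 0.959000
step 2 [1y] swap r/2=449/9346: DF=(1 − 449/9346·(0.959000))/(1+449/9346) = 4551/5000 ≈ 0.910200
step 3 [1.5y] bond c/2=29/800: DF=(3873039/4000000 − 29/800·(0.959000+0.910200))/(1+29/800) = 869/1000 ≈ 0.869000
step 4 [2y] bond c/2=27/800: DF=(7739869/8000000 − 27/800·(0.959000+0.910200+0.869000))/(1+27/800) = 1693/2000 ≈ 0.846500
step 5 [2.5y] swap r/2=1719/44128: DF=(1 − 1719/44128·(0.959000+0.910200+0.869000+0.846500))/(1+1719/44128) = 8281/10000 ≈ 0.828100
step 6 [3y] swap r/2=2055/52073: DF=(1 − 2055/52073·(0.959000+0.910200+0.869000+0.846500+0.828100))/(1+2055/52073) = 1589/2000 ≈ 0.794500
step 7 [3.5y] bond c/2=1/100: DF=(833207/1000000 − 1/100·(0.959000+0.910200+0.869000+0.846500+0.828100+0.794500))/(1+1/100) = 3867/5000 ≈ 0.773400

1 1/2 959/1000
2 1 4551/5000
3 3/2 869/1000
4 2 1693/2000
5 5/2 8281/10000
6 3 1589/2000
7 7/2 3867/5000
DF(1.5y) is solved at step 3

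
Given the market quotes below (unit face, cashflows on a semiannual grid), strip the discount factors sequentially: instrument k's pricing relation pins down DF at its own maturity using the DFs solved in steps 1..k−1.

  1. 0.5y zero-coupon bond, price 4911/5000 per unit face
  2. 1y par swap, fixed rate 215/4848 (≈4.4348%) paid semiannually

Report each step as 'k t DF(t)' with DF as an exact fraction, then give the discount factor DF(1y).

step 1 [0.5y] zero: DF = P = 4911/5000 ≈ 0.982200
step 2 [1y] swap r/2=215/9696: DF=(1 − 215/9696·(0.982200))/(1+215/9696) = 957/1000 ≈ 0.957000

1 1/2 4911/5000
2 1 957/1000
DF(1y) = 957/1000 ≈ 0.957000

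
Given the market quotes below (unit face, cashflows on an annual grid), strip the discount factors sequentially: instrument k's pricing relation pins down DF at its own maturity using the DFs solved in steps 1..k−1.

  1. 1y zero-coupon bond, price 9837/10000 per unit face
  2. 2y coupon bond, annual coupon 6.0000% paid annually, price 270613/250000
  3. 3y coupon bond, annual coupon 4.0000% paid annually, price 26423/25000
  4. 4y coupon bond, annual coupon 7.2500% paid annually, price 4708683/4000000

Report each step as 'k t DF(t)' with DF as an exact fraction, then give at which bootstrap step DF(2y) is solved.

1 1 9837/10000
2 2 1931/2000
3 3 9413/10000
4 4 4511/5000
DF(2y) is solved at step 2

step 1 [1y] zero: DF = P = 9837/10000 ≈ 0.983700
step 2 [2y] bond c/1=3/50: DF=(270613/250000 − 3/50·(0.983700))/(1+3/50) = 1931/2000 ≈ 0.965500
step 3 [3y] bond c/1=1/25: DF=(26423/25000 − 1/25·(0.983700+0.965500))/(1+1/25) = 9413/10000 ≈ 0.941300
step 4 [4y] bond c/1=29/400: DF=(4708683/4000000 − 29/400·(0.983700+0.965500+0.941300))/(1+29/400) = 4511/5000 ≈ 0.902200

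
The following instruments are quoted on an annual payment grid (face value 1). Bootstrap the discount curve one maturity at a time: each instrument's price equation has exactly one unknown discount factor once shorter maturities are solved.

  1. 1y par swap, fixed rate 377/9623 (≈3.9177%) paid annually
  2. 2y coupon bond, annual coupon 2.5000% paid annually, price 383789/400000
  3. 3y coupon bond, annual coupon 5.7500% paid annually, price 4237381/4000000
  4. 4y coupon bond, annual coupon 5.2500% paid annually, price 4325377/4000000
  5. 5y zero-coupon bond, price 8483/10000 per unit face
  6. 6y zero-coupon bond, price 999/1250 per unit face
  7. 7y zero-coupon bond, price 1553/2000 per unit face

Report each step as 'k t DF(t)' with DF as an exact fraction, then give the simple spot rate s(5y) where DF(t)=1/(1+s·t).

step 1 [1y] swap r/1=377/9623: DF=(1 − 377/9623·(0))/(1+377/9623) = 9623/10000 ≈ 0.962300
step 2 [2y] bond c/1=1/40: DF=(383789/400000 − 1/40·(0.962300))/(1+1/40) = 4563/5000 ≈ 0.912600
step 3 [3y] bond c/1=23/400: DF=(4237381/4000000 − 23/400·(0.962300+0.912600))/(1+23/400) = 4499/5000 ≈ 0.899800
step 4 [4y] bond c/1=21/400: DF=(4325377/4000000 − 21/400·(0.962300+0.912600+0.899800))/(1+21/400) = 889/1000 ≈ 0.889000
step 5 [5y] zero: DF = P = 8483/10000 ≈ 0.848300
step 6 [6y] zero: DF = P = 999/1250 ≈ 0.799200
step 7 [7y] zero: DF = P = 1553/2000 ≈ 0.776500

1 1 9623/10000
2 2 4563/5000
3 3 4499/5000
4 4 889/1000
5 5 8483/10000
6 6 999/1250
7 7 1553/2000
s(5y) = (1/(8483/10000) − 1)/(5) = 1517/42415 ≈ 3.5766%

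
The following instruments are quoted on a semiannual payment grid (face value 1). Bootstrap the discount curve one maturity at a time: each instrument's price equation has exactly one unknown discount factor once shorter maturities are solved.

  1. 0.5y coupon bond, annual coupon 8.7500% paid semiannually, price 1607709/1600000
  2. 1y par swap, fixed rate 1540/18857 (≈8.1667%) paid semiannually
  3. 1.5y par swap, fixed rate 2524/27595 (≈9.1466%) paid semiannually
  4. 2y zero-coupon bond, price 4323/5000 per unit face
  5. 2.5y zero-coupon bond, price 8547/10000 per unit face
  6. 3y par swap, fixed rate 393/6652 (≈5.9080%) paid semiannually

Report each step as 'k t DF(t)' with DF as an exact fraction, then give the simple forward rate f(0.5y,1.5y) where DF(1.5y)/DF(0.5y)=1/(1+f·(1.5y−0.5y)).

step 1 [0.5y] bond c/2=7/160: DF=(1607709/1600000 − 7/160·(0))/(1+7/160) = 9627/10000 ≈ 0.962700
step 2 [1y] swap r/2=770/18857: DF=(1 − 770/18857·(0.962700))/(1+770/18857) = 923/1000 ≈ 0.923000
step 3 [1.5y] swap r/2=1262/27595: DF=(1 − 1262/27595·(0.962700+0.923000))/(1+1262/27595) = 4369/5000 ≈ 0.873800
step 4 [2y] zero: DF = P = 4323/5000 ≈ 0.864600
step 5 [2.5y] zero: DF = P = 8547/10000 ≈ 0.854700
step 6 [3y] swap r/2=393/13304: DF=(1 − 393/13304·(0.962700+0.923000+0.873800+0.864600+0.854700))/(1+393/13304) = 2107/2500 ≈ 0.842800

1 1/2 9627/10000
2 1 923/1000
3 3/2 4369/5000
4 2 4323/5000
5 5/2 8547/10000
6 3 2107/2500
f(0.5y,1.5y) = ((9627/10000)/(4369/5000) − 1)/(1) = 889/8738 ≈ 10.1740%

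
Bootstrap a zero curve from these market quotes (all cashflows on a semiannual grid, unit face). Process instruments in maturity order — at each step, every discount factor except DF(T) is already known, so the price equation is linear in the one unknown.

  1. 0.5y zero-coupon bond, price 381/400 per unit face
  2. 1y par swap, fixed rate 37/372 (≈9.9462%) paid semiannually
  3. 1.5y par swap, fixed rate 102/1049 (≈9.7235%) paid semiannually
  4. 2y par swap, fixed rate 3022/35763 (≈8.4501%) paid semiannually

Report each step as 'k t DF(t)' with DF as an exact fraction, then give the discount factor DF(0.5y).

1 1/2 381/400
2 1 363/400
3 3/2 4337/5000
4 2 8489/10000
DF(0.5y) = 381/400 ≈ 0.952500

step 1 [0.5y] zero: DF = P = 381/400 ≈ 0.952500
step 2 [1y] swap r/2=37/744: DF=(1 − 37/744·(0.952500))/(1+37/744) = 363/400 ≈ 0.907500
step 3 [1.5y] swap r/2=51/1049: DF=(1 − 51/1049·(0.952500+0.907500))/(1+51/1049) = 4337/5000 ≈ 0.867400
step 4 [2y] swap r/2=1511/35763: DF=(1 − 1511/35763·(0.952500+0.907500+0.867400))/(1+1511/35763) = 8489/10000 ≈ 0.848900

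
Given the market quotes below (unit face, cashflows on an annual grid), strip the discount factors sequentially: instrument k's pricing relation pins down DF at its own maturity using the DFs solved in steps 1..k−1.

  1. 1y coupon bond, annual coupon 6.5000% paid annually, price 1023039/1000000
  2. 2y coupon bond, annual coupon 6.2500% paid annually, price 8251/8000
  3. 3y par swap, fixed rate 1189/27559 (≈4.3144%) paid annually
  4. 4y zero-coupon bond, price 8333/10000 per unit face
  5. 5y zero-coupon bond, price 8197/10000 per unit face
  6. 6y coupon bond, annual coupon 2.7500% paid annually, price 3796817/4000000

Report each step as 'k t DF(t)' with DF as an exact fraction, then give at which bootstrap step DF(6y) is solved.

1 1 4803/5000
2 2 4571/5000
3 3 8811/10000
4 4 8333/10000
5 5 8197/10000
6 6 4029/5000
DF(6y) is solved at step 6

step 1 [1y] bond c/1=13/200: DF=(1023039/1000000 − 13/200·(0))/(1+13/200) = 4803/5000 ≈ 0.960600
step 2 [2y] bond c/1=1/16: DF=(8251/8000 − 1/16·(0.960600))/(1+1/16) = 4571/5000 ≈ 0.914200
step 3 [3y] swap r/1=1189/27559: DF=(1 − 1189/27559·(0.960600+0.914200))/(1+1189/27559) = 8811/10000 ≈ 0.881100
step 4 [4y] zero: DF = P = 8333/10000 ≈ 0.833300
step 5 [5y] zero: DF = P = 8197/10000 ≈ 0.819700
step 6 [6y] bond c/1=11/400: DF=(3796817/4000000 − 11/400·(0.960600+0.914200+0.881100+0.833300+0.819700))/(1+11/400) = 4029/5000 ≈ 0.805800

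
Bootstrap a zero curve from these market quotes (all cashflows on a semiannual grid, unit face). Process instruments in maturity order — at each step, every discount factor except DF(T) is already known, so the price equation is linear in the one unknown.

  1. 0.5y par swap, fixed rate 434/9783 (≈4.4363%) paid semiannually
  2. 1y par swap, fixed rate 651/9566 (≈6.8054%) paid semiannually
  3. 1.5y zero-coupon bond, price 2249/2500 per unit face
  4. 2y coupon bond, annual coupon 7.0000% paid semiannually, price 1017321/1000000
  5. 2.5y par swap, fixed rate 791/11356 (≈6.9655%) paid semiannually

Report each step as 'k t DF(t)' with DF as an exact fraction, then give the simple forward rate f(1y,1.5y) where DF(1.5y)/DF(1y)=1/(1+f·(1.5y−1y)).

1 1/2 9783/10000
2 1 9349/10000
3 3/2 2249/2500
4 2 4439/5000
5 5/2 4209/5000
f(1y,1.5y) = ((9349/10000)/(2249/2500) − 1)/(1/2) = 353/4498 ≈ 7.8479%

step 1 [0.5y] swap r/2=217/9783: DF=(1 − 217/9783·(0))/(1+217/9783) = 9783/10000 ≈ 0.978300
step 2 [1y] swap r/2=651/19132: DF=(1 − 651/19132·(0.978300))/(1+651/19132) = 9349/10000 ≈ 0.934900
step 3 [1.5y] zero: DF = P = 2249/2500 ≈ 0.899600
step 4 [2y] bond c/2=7/200: DF=(1017321/1000000 − 7/200·(0.978300+0.934900+0.899600))/(1+7/200) = 4439/5000 ≈ 0.887800
step 5 [2.5y] swap r/2=791/22712: DF=(1 − 791/22712·(0.978300+0.934900+0.899600+0.887800))/(1+791/22712) = 4209/5000 ≈ 0.841800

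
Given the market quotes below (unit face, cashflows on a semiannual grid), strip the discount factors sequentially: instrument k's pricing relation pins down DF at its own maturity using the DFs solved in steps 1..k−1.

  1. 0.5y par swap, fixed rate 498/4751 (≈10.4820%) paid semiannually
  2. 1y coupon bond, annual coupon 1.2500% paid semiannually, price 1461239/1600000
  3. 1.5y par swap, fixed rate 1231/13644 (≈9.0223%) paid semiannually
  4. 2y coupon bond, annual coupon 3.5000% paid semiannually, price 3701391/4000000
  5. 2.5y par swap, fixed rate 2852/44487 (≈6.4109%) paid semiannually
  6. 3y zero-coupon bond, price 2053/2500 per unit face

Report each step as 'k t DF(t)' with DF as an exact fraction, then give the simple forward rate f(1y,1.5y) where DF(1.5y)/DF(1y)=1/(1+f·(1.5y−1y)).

step 1 [0.5y] swap r/2=249/4751: DF=(1 − 249/4751·(0))/(1+249/4751) = 4751/5000 ≈ 0.950200
step 2 [1y] bond c/2=1/160: DF=(1461239/1600000 − 1/160·(0.950200))/(1+1/160) = 9017/10000 ≈ 0.901700
step 3 [1.5y] swap r/2=1231/27288: DF=(1 − 1231/27288·(0.950200+0.901700))/(1+1231/27288) = 8769/10000 ≈ 0.876900
step 4 [2y] bond c/2=7/400: DF=(3701391/4000000 − 7/400·(0.950200+0.901700+0.876900))/(1+7/400) = 69/80 ≈ 0.862500
step 5 [2.5y] swap r/2=1426/44487: DF=(1 − 1426/44487·(0.950200+0.901700+0.876900+0.862500))/(1+1426/44487) = 4287/5000 ≈ 0.857400
step 6 [3y] zero: DF = P = 2053/2500 ≈ 0.821200

1 1/2 4751/5000
2 1 9017/10000
3 3/2 8769/10000
4 2 69/80
5 5/2 4287/5000
6 3 2053/2500
f(1y,1.5y) = ((9017/10000)/(8769/10000) − 1)/(1/2) = 496/8769 ≈ 5.6563%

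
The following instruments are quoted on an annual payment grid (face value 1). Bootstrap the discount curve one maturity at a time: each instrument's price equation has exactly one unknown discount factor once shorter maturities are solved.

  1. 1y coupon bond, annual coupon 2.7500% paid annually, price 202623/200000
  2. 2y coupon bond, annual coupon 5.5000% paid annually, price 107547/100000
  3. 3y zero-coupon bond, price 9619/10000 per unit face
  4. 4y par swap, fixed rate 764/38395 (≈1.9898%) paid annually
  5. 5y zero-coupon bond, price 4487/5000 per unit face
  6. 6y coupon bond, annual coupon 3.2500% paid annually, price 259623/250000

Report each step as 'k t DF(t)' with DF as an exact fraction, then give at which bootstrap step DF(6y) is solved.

1 1 493/500
2 2 121/125
3 3 9619/10000
4 4 2309/2500
5 5 4487/5000
6 6 8567/10000
DF(6y) is solved at step 6

step 1 [1y] bond c/1=11/400: DF=(202623/200000 − 11/400·(0))/(1+11/400) = 493/500 ≈ 0.986000
step 2 [2y] bond c/1=11/200: DF=(107547/100000 − 11/200·(0.986000))/(1+11/200) = 121/125 ≈ 0.968000
step 3 [3y] zero: DF = P = 9619/10000 ≈ 0.961900
step 4 [4y] swap r/1=764/38395: DF=(1 − 764/38395·(0.986000+0.968000+0.961900))/(1+764/38395) = 2309/2500 ≈ 0.923600
step 5 [5y] zero: DF = P = 4487/5000 ≈ 0.897400
step 6 [6y] bond c/1=13/400: DF=(259623/250000 − 13/400·(0.986000+0.968000+0.961900+0.923600+0.897400))/(1+13/400) = 8567/10000 ≈ 0.856700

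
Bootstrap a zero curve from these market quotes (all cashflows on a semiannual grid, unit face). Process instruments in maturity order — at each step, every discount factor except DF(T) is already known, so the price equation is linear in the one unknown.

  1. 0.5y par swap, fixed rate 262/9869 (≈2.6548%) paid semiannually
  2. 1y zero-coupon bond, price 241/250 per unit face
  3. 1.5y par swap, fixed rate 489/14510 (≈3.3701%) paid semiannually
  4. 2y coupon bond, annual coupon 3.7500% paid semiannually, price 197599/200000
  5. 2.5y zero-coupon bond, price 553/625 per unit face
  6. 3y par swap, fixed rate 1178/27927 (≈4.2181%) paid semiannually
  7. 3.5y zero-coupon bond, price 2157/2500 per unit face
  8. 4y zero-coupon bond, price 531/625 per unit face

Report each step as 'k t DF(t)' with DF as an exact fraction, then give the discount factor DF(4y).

step 1 [0.5y] swap r/2=131/9869: DF=(1 − 131/9869·(0))/(1+131/9869) = 9869/10000 ≈ 0.986900
step 2 [1y] zero: DF = P = 241/250 ≈ 0.964000
step 3 [1.5y] swap r/2=489/29020: DF=(1 − 489/29020·(0.986900+0.964000))/(1+489/29020) = 9511/10000 ≈ 0.951100
step 4 [2y] bond c/2=3/160: DF=(197599/200000 − 3/160·(0.986900+0.964000+0.951100))/(1+3/160) = 2291/2500 ≈ 0.916400
step 5 [2.5y] zero: DF = P = 553/625 ≈ 0.884800
step 6 [3y] swap r/2=589/27927: DF=(1 − 589/27927·(0.986900+0.964000+0.951100+0.916400+0.884800))/(1+589/27927) = 4411/5000 ≈ 0.882200
step 7 [3.5y] zero: DF = P = 2157/2500 ≈ 0.862800
step 8 [4y] zero: DF = P = 531/625 ≈ 0.849600

1 1/2 9869/10000
2 1 241/250
3 3/2 9511/10000
4 2 2291/2500
5 5/2 553/625
6 3 4411/5000
7 7/2 2157/2500
8 4 531/625
DF(4y) = 531/625 ≈ 0.849600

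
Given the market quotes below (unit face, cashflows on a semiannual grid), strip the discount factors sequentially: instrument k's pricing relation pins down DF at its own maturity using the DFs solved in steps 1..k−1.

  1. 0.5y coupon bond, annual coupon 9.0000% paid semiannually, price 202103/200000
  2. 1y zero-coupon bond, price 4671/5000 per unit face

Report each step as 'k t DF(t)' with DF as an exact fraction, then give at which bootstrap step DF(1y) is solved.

1 1/2 967/1000
2 1 4671/5000
DF(1y) is solved at step 2

step 1 [0.5y] bond c/2=9/200: DF=(202103/200000 − 9/200·(0))/(1+9/200) = 967/1000 ≈ 0.967000
step 2 [1y] zero: DF = P = 4671/5000 ≈ 0.934200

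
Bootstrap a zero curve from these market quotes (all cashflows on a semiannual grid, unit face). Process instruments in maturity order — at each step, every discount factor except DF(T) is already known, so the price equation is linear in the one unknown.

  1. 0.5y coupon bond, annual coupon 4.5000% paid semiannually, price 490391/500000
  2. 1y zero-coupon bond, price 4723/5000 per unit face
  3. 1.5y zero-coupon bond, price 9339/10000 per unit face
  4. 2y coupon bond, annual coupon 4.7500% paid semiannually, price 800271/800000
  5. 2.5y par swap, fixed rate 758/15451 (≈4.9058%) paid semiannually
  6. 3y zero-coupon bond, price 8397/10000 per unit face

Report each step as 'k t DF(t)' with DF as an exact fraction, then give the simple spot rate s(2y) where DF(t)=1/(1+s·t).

1 1/2 1199/1250
2 1 4723/5000
3 3/2 9339/10000
4 2 9113/10000
5 5/2 8863/10000
6 3 8397/10000
s(2y) = (1/(9113/10000) − 1)/(2) = 887/18226 ≈ 4.8667%

step 1 [0.5y] bond c/2=9/400: DF=(490391/500000 − 9/400·(0))/(1+9/400) = 1199/1250 ≈ 0.959200
step 2 [1y] zero: DF = P = 4723/5000 ≈ 0.944600
step 3 [1.5y] zero: DF = P = 9339/10000 ≈ 0.933900
step 4 [2y] bond c/2=19/800: DF=(800271/800000 − 19/800·(0.959200+0.944600+0.933900))/(1+19/800) = 9113/10000 ≈ 0.911300
step 5 [2.5y] swap r/2=379/15451: DF=(1 − 379/15451·(0.959200+0.944600+0.933900+0.911300))/(1+379/15451) = 8863/10000 ≈ 0.886300
step 6 [3y] zero: DF = P = 8397/10000 ≈ 0.839700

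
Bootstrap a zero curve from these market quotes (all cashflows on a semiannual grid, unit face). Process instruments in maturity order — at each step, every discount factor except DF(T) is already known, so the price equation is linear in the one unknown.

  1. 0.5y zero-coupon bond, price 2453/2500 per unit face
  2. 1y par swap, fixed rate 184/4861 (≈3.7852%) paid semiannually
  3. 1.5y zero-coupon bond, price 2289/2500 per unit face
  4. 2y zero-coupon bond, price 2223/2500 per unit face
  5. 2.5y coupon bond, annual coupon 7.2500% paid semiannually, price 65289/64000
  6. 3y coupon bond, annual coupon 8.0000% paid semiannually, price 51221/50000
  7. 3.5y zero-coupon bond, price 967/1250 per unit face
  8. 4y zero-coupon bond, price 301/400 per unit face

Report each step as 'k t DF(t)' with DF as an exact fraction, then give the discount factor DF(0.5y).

1 1/2 2453/2500
2 1 602/625
3 3/2 2289/2500
4 2 2223/2500
5 5/2 8533/10000
6 3 101/125
7 7/2 967/1250
8 4 301/400
DF(0.5y) = 2453/2500 ≈ 0.981200

step 1 [0.5y] zero: DF = P = 2453/2500 ≈ 0.981200
step 2 [1y] swap r/2=92/4861: DF=(1 − 92/4861·(0.981200))/(1+92/4861) = 602/625 ≈ 0.963200
step 3 [1.5y] zero: DF = P = 2289/2500 ≈ 0.915600
step 4 [2y] zero: DF = P = 2223/2500 ≈ 0.889200
step 5 [2.5y] bond c/2=29/800: DF=(65289/64000 − 29/800·(0.981200+0.963200+0.915600+0.889200))/(1+29/800) = 8533/10000 ≈ 0.853300
step 6 [3y] bond c/2=1/25: DF=(51221/50000 − 1/25·(0.981200+0.963200+0.915600+0.889200+0.853300))/(1+1/25) = 101/125 ≈ 0.808000
step 7 [3.5y] zero: DF = P = 967/1250 ≈ 0.773600
step 8 [4y] zero: DF = P = 301/400 ≈ 0.752500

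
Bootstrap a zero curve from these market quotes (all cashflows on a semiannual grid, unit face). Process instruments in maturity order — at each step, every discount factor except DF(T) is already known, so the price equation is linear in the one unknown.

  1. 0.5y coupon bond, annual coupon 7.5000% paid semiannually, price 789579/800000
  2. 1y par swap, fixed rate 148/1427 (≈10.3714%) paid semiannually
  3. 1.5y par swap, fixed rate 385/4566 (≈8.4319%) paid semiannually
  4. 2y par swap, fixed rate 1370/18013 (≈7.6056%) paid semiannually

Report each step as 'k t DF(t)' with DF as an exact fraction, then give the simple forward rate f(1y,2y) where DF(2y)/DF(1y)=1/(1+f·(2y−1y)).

1 1/2 9513/10000
2 1 4519/5000
3 3/2 1769/2000
4 2 863/1000
f(1y,2y) = ((4519/5000)/(863/1000) − 1)/(1) = 204/4315 ≈ 4.7277%

step 1 [0.5y] bond c/2=3/80: DF=(789579/800000 − 3/80·(0))/(1+3/80) = 9513/10000 ≈ 0.951300
step 2 [1y] swap r/2=74/1427: DF=(1 − 74/1427·(0.951300))/(1+74/1427) = 4519/5000 ≈ 0.903800
step 3 [1.5y] swap r/2=385/9132: DF=(1 − 385/9132·(0.951300+0.903800))/(1+385/9132) = 1769/2000 ≈ 0.884500
step 4 [2y] swap r/2=685/18013: DF=(1 − 685/18013·(0.951300+0.903800+0.884500))/(1+685/18013) = 863/1000 ≈ 0.863000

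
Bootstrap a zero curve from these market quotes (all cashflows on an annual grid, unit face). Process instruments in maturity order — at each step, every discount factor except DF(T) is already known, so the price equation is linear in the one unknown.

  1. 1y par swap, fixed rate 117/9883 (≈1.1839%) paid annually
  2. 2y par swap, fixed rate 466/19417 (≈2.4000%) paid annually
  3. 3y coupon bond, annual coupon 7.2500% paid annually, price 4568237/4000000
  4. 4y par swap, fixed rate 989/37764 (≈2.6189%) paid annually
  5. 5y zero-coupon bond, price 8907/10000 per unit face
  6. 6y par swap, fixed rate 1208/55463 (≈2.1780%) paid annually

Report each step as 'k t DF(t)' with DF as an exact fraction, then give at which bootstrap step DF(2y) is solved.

step 1 [1y] swap r/1=117/9883: DF=(1 − 117/9883·(0))/(1+117/9883) = 9883/10000 ≈ 0.988300
step 2 [2y] swap r/1=466/19417: DF=(1 − 466/19417·(0.988300))/(1+466/19417) = 4767/5000 ≈ 0.953400
step 3 [3y] bond c/1=29/400: DF=(4568237/4000000 − 29/400·(0.988300+0.953400))/(1+29/400) = 1167/1250 ≈ 0.933600
step 4 [4y] swap r/1=989/37764: DF=(1 − 989/37764·(0.988300+0.953400+0.933600))/(1+989/37764) = 9011/10000 ≈ 0.901100
step 5 [5y] zero: DF = P = 8907/10000 ≈ 0.890700
step 6 [6y] swap r/1=1208/55463: DF=(1 − 1208/55463·(0.988300+0.953400+0.933600+0.901100+0.890700))/(1+1208/55463) = 1099/1250 ≈ 0.879200

1 1 9883/10000
2 2 4767/5000
3 3 1167/1250
4 4 9011/10000
5 5 8907/10000
6 6 1099/1250
DF(2y) is solved at step 2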